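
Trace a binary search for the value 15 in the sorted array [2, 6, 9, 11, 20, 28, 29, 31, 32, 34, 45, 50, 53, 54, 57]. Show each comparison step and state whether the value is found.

Binary search for 15 in [2, 6, 9, 11, 20, 28, 29, 31, 32, 34, 45, 50, 53, 54, 57]:

lo=0, hi=14, mid=7, arr[mid]=31 -> 31 > 15, search left half
lo=0, hi=6, mid=3, arr[mid]=11 -> 11 < 15, search right half
lo=4, hi=6, mid=5, arr[mid]=28 -> 28 > 15, search left half
lo=4, hi=4, mid=4, arr[mid]=20 -> 20 > 15, search left half
lo=4 > hi=3, target 15 not found

Binary search determines that 15 is not in the array after 4 comparisons. The search space was exhausted without finding the target.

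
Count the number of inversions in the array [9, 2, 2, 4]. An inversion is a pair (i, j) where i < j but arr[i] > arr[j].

Finding inversions in [9, 2, 2, 4]:

(0, 1): arr[0]=9 > arr[1]=2
(0, 2): arr[0]=9 > arr[2]=2
(0, 3): arr[0]=9 > arr[3]=4

Total inversions: 3

The array has 3 inversion(s): (0,1), (0,2), (0,3). Each pair (i,j) satisfies i < j and arr[i] > arr[j].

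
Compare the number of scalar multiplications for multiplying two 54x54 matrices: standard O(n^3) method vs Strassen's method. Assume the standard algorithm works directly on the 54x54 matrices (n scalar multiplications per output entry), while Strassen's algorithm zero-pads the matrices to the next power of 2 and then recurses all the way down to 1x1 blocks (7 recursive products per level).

Matrix multiplication for 54x54 matrices:

Strassen's algorithm requires power-of-2 dimensions. Pad 54x54 to 64x64 (next power of 2).

Standard algorithm: 54^3 = 157464 multiplications
Strassen's algorithm: 7^(log2(64)) = 7^6 = 117649 multiplications
Savings: 157464 - 117649 = 39815 multiplications

Standard: 157464 multiplications (54^3). Strassen: 117649 multiplications (7^6, after padding to 64x64). Strassen reduces 8 recursive multiplications to 7 at each level.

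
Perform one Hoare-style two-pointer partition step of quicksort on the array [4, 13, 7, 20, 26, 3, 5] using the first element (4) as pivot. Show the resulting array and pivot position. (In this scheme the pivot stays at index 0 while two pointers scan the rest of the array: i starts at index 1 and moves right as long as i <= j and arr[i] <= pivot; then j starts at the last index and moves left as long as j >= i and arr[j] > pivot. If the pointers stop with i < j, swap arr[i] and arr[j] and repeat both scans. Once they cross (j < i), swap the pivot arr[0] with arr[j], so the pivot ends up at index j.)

Hoare-style two-pointer partition with pivot = 4:

Initial array: [4, 13, 7, 20, 26, 3, 5]

Pointers start at i = 1, j = 6.
i stops at index 1 (arr[1]=13 > 4), j stops at index 5 (arr[5]=3 <= 4): swap arr[1] and arr[5], array becomes [4, 3, 7, 20, 26, 13, 5]
i ends at 2, j ends at 1: the pointers have crossed (j < i), so scanning stops.

Swap pivot arr[0] with arr[1] to place pivot at position 1: [3, 4, 7, 20, 26, 13, 5]
Pivot position: 1

After partitioning with pivot 4, the array becomes [3, 4, 7, 20, 26, 13, 5]. The pivot is placed at index 1. All elements to the left of the pivot are <= 4, and all elements to the right are > 4.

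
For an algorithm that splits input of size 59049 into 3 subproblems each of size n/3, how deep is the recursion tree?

For divide and conquer with division factor 3:

Problem sizes at each level:
Level 0: 59049
Level 1: 19683
Level 2: 6561
Level 3: 2187
Level 4: 729
Level 5: 243
Level 6: 81
Level 7: 27
Level 8: 9
Level 9: 3
Level 10: 1

The root is level 0 and the size-1 base case is level 10 (the tree spans levels 0 through 10, i.e. 11 levels counting the root), so the depth is the number of divisions: log_3(59049) = 10

The recursion tree depth is log_3(59049) = 10. At each level, the problem size is divided by 3, so it takes 10 divisions to reduce to a base case of size 1. The algorithm makes 3 recursive calls at each level.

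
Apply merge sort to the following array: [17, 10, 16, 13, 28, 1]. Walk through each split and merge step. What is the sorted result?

Merge sort trace:

Split: [17, 10, 16, 13, 28, 1] -> [17, 10, 16] and [13, 28, 1]
  Split: [17, 10, 16] -> [17] and [10, 16]
    Split: [10, 16] -> [10] and [16]
    Merge: [10] + [16] -> [10, 16]
  Merge: [17] + [10, 16] -> [10, 16, 17]
  Split: [13, 28, 1] -> [13] and [28, 1]
    Split: [28, 1] -> [28] and [1]
    Merge: [28] + [1] -> [1, 28]
  Merge: [13] + [1, 28] -> [1, 13, 28]
Merge: [10, 16, 17] + [1, 13, 28] -> [1, 10, 13, 16, 17, 28]

Final sorted array: [1, 10, 13, 16, 17, 28]

The merge sort proceeds by recursively splitting the array and merging sorted halves.
After all merges, the sorted array is [1, 10, 13, 16, 17, 28].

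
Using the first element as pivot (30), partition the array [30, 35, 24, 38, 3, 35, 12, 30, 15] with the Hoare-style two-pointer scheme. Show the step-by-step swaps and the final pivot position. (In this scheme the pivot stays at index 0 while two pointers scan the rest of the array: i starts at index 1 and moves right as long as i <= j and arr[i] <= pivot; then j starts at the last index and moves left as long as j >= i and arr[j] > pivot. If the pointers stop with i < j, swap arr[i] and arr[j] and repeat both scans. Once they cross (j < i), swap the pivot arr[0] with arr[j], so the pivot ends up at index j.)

Hoare-style two-pointer partition with pivot = 30:

Initial array: [30, 35, 24, 38, 3, 35, 12, 30, 15]

Pointers start at i = 1, j = 8.
i stops at index 1 (arr[1]=35 > 30), j stops at index 8 (arr[8]=15 <= 30): swap arr[1] and arr[8], array becomes [30, 15, 24, 38, 3, 35, 12, 30, 35]
i stops at index 3 (arr[3]=38 > 30), j stops at index 7 (arr[7]=30 <= 30): swap arr[3] and arr[7], array becomes [30, 15, 24, 30, 3, 35, 12, 38, 35]
i stops at index 5 (arr[5]=35 > 30), j stops at index 6 (arr[6]=12 <= 30): swap arr[5] and arr[6], array becomes [30, 15, 24, 30, 3, 12, 35, 38, 35]
i ends at 6, j ends at 5: the pointers have crossed (j < i), so scanning stops.

Swap pivot arr[0] with arr[5] to place pivot at position 5: [12, 15, 24, 30, 3, 30, 35, 38, 35]
Pivot position: 5

After partitioning with pivot 30, the array becomes [12, 15, 24, 30, 3, 30, 35, 38, 35]. The pivot is placed at index 5. All elements to the left of the pivot are <= 30, and all elements to the right are > 30.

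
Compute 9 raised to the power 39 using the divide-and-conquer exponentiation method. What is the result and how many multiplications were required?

Computing 9^39 by squaring (build up from 9^1; each line after the first costs one multiplication):

9^1 = 9
9^2 = (9^1)^2 = 9^2 = 81
9^4 = (9^2)^2 = 81^2 = 6561
9^8 = (9^4)^2 = 6561^2 = 43046721
9^9 = 9 * 9^8 = 9 * 43046721 = 387420489
9^18 = (9^9)^2 = 387420489^2 = 150094635296999121
9^19 = 9 * 9^18 = 9 * 150094635296999121 = 1350851717672992089
9^38 = (9^19)^2 = 1350851717672992089^2 = 1824800363140073127359051977856583921
9^39 = 9 * 9^38 = 9 * 1824800363140073127359051977856583921 = 16423203268260658146231467800709255289

Result: 16423203268260658146231467800709255289
Multiplications needed: 8 (8 lines after 9^1)

9^39 = 16423203268260658146231467800709255289. Using exponentiation by squaring, this requires 8 multiplications. The key idea: if the exponent is even, square the half-power; if odd, multiply by the base once.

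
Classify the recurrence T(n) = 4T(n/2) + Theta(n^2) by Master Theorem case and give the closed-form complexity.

Master Theorem for T(n) = 4T(n/2) + O(n^2):

a = 4, b = 2, c = 2
log_b(a) = log_2(4) = 2.0000

Case 2: c = 2 = log_2(4) = 2.0000
T(n) = O(n^2 log n) = O(n^2 log n)

For T(n) = 4T(n/2) + O(n^2): log_2(4) = 2.0000. This is Case 2 of the Master Theorem (c = log_b(a), equal work at all levels), giving O(n^2 log n).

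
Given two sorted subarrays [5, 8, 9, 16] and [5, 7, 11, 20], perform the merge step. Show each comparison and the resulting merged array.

Merging process:

Compare 5 vs 5: take 5 from left. Merged: [5]
Compare 8 vs 5: take 5 from right. Merged: [5, 5]
Compare 8 vs 7: take 7 from right. Merged: [5, 5, 7]
Compare 8 vs 11: take 8 from left. Merged: [5, 5, 7, 8]
Compare 9 vs 11: take 9 from left. Merged: [5, 5, 7, 8, 9]
Compare 16 vs 11: take 11 from right. Merged: [5, 5, 7, 8, 9, 11]
Compare 16 vs 20: take 16 from left. Merged: [5, 5, 7, 8, 9, 11, 16]
Append remaining from right: [20]. Merged: [5, 5, 7, 8, 9, 11, 16, 20]

Final merged array: [5, 5, 7, 8, 9, 11, 16, 20]
Total comparisons: 7

The merged array is [5, 5, 7, 8, 9, 11, 16, 20], requiring 7 comparisons. The merge step runs in O(n) time where n is the total number of elements.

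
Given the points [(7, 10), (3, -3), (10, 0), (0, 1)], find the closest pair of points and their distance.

Computing all pairwise distances among 4 points:

d((7, 10), (3, -3)) = 13.6015
d((7, 10), (10, 0)) = 10.4403
d((7, 10), (0, 1)) = 11.4018
d((3, -3), (10, 0)) = 7.6158
d((3, -3), (0, 1)) = 5.0 <-- minimum
d((10, 0), (0, 1)) = 10.0499

Closest pair: (3, -3) and (0, 1) with distance 5.0

The closest pair is (3, -3) and (0, 1) with Euclidean distance 5.0. For 4 points, brute-force pairwise comparison is shown above. For large n, the divide-and-conquer algorithm (sort by x, recurse on halves, check the dividing strip) achieves O(n log n).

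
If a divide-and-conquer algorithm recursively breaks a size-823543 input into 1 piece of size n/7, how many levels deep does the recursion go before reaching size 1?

For divide and conquer with division factor 7:

Problem sizes at each level:
Level 0: 823543
Level 1: 117649
Level 2: 16807
Level 3: 2401
Level 4: 343
Level 5: 49
Level 6: 7
Level 7: 1

The root is level 0 and the size-1 base case is level 7 (the tree spans levels 0 through 7, i.e. 8 levels counting the root), so the depth is the number of divisions: log_7(823543) = 7

The recursion tree depth is log_7(823543) = 7. At each level, the problem size is divided by 7, so it takes 7 divisions to reduce to a base case of size 1. The algorithm makes 1 recursive call at each level.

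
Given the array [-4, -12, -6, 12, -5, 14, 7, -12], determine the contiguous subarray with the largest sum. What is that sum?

Using Kadane's algorithm on [-4, -12, -6, 12, -5, 14, 7, -12]:

Scanning through the array:
Position 1 (value -12): max_ending_here = -12, max_so_far = -4
Position 2 (value -6): max_ending_here = -6, max_so_far = -4
Position 3 (value 12): max_ending_here = 12, max_so_far = 12
Position 4 (value -5): max_ending_here = 7, max_so_far = 12
Position 5 (value 14): max_ending_here = 21, max_so_far = 21
Position 6 (value 7): max_ending_here = 28, max_so_far = 28
Position 7 (value -12): max_ending_here = 16, max_so_far = 28

Maximum subarray: [12, -5, 14, 7]
Maximum sum: 28

The maximum subarray is [12, -5, 14, 7] with sum 28. This subarray runs from index 3 to index 6.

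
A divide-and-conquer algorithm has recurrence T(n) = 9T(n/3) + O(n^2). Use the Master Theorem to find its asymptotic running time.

Master Theorem for T(n) = 9T(n/3) + O(n^2):

a = 9, b = 3, c = 2
log_b(a) = log_3(9) = 2.0000

Case 2: c = 2 = log_3(9) = 2.0000
T(n) = O(n^2 log n) = O(n^2 log n)

For T(n) = 9T(n/3) + O(n^2): log_3(9) = 2.0000. This is Case 2 of the Master Theorem (c = log_b(a), equal work at all levels), giving O(n^2 log n).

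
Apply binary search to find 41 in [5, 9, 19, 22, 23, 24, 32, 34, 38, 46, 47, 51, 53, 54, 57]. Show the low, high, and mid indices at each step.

Binary search for 41 in [5, 9, 19, 22, 23, 24, 32, 34, 38, 46, 47, 51, 53, 54, 57]:

lo=0, hi=14, mid=7, arr[mid]=34 -> 34 < 41, search right half
lo=8, hi=14, mid=11, arr[mid]=51 -> 51 > 41, search left half
lo=8, hi=10, mid=9, arr[mid]=46 -> 46 > 41, search left half
lo=8, hi=8, mid=8, arr[mid]=38 -> 38 < 41, search right half
lo=9 > hi=8, target 41 not found

Binary search determines that 41 is not in the array after 4 comparisons. The search space was exhausted without finding the target.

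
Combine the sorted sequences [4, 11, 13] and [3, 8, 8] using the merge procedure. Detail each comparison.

Merging process:

Compare 4 vs 3: take 3 from right. Merged: [3]
Compare 4 vs 8: take 4 from left. Merged: [3, 4]
Compare 11 vs 8: take 8 from right. Merged: [3, 4, 8]
Compare 11 vs 8: take 8 from right. Merged: [3, 4, 8, 8]
Append remaining from left: [11, 13]. Merged: [3, 4, 8, 8, 11, 13]

Final merged array: [3, 4, 8, 8, 11, 13]
Total comparisons: 4

The merged array is [3, 4, 8, 8, 11, 13], requiring 4 comparisons. The merge step runs in O(n) time where n is the total number of elements.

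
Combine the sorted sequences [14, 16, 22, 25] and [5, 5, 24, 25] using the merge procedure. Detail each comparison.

Merging process:

Compare 14 vs 5: take 5 from right. Merged: [5]
Compare 14 vs 5: take 5 from right. Merged: [5, 5]
Compare 14 vs 24: take 14 from left. Merged: [5, 5, 14]
Compare 16 vs 24: take 16 from left. Merged: [5, 5, 14, 16]
Compare 22 vs 24: take 22 from left. Merged: [5, 5, 14, 16, 22]
Compare 25 vs 24: take 24 from right. Merged: [5, 5, 14, 16, 22, 24]
Compare 25 vs 25: take 25 from left. Merged: [5, 5, 14, 16, 22, 24, 25]
Append remaining from right: [25]. Merged: [5, 5, 14, 16, 22, 24, 25, 25]

Final merged array: [5, 5, 14, 16, 22, 24, 25, 25]
Total comparisons: 7

The merged array is [5, 5, 14, 16, 22, 24, 25, 25], requiring 7 comparisons. The merge step runs in O(n) time where n is the total number of elements.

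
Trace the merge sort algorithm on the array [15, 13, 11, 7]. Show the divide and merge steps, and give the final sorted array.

Merge sort trace:

Split: [15, 13, 11, 7] -> [15, 13] and [11, 7]
  Split: [15, 13] -> [15] and [13]
  Merge: [15] + [13] -> [13, 15]
  Split: [11, 7] -> [11] and [7]
  Merge: [11] + [7] -> [7, 11]
Merge: [13, 15] + [7, 11] -> [7, 11, 13, 15]

Final sorted array: [7, 11, 13, 15]

The merge sort proceeds by recursively splitting the array and merging sorted halves.
After all merges, the sorted array is [7, 11, 13, 15].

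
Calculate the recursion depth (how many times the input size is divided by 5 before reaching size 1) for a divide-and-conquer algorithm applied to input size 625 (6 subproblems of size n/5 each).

For divide and conquer with division factor 5:

Problem sizes at each level:
Level 0: 625
Level 1: 125
Level 2: 25
Level 3: 5
Level 4: 1

The root is level 0 and the size-1 base case is level 4 (the tree spans levels 0 through 4, i.e. 5 levels counting the root), so the depth is the number of divisions: log_5(625) = 4

The recursion tree depth is log_5(625) = 4. At each level, the problem size is divided by 5, so it takes 4 divisions to reduce to a base case of size 1. The algorithm makes 6 recursive calls at each level.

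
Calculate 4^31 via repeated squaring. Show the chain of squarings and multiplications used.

Computing 4^31 by squaring (build up from 4^1; each line after the first costs one multiplication):

4^1 = 4
4^2 = (4^1)^2 = 4^2 = 16
4^3 = 4 * 4^2 = 4 * 16 = 64
4^6 = (4^3)^2 = 64^2 = 4096
4^7 = 4 * 4^6 = 4 * 4096 = 16384
4^14 = (4^7)^2 = 16384^2 = 268435456
4^15 = 4 * 4^14 = 4 * 268435456 = 1073741824
4^30 = (4^15)^2 = 1073741824^2 = 1152921504606846976
4^31 = 4 * 4^30 = 4 * 1152921504606846976 = 4611686018427387904

Result: 4611686018427387904
Multiplications needed: 8 (8 lines after 4^1)

4^31 = 4611686018427387904. Using exponentiation by squaring, this requires 8 multiplications. The key idea: if the exponent is even, square the half-power; if odd, multiply by the base once.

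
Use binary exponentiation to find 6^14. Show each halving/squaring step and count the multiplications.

Computing 6^14 by squaring (build up from 6^1; each line after the first costs one multiplication):

6^1 = 6
6^2 = (6^1)^2 = 6^2 = 36
6^3 = 6 * 6^2 = 6 * 36 = 216
6^6 = (6^3)^2 = 216^2 = 46656
6^7 = 6 * 6^6 = 6 * 46656 = 279936
6^14 = (6^7)^2 = 279936^2 = 78364164096

Result: 78364164096
Multiplications needed: 5 (5 lines after 6^1)

6^14 = 78364164096. Using exponentiation by squaring, this requires 5 multiplications. The key idea: if the exponent is even, square the half-power; if odd, multiply by the base once.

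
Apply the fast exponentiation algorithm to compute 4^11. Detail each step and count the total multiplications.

Computing 4^11 by squaring (build up from 4^1; each line after the first costs one multiplication):

4^1 = 4
4^2 = (4^1)^2 = 4^2 = 16
4^4 = (4^2)^2 = 16^2 = 256
4^5 = 4 * 4^4 = 4 * 256 = 1024
4^10 = (4^5)^2 = 1024^2 = 1048576
4^11 = 4 * 4^10 = 4 * 1048576 = 4194304

Result: 4194304
Multiplications needed: 5 (5 lines after 4^1)

4^11 = 4194304. Using exponentiation by squaring, this requires 5 multiplications. The key idea: if the exponent is even, square the half-power; if odd, multiply by the base once.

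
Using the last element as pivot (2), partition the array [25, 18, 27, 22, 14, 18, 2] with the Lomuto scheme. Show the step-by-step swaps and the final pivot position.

Lomuto partition with pivot = 2:

Initial array: [25, 18, 27, 22, 14, 18, 2]

arr[0]=25 > 2: no swap
arr[1]=18 > 2: no swap
arr[2]=27 > 2: no swap
arr[3]=22 > 2: no swap
arr[4]=14 > 2: no swap
arr[5]=18 > 2: no swap

Place pivot at position 0: [2, 18, 27, 22, 14, 18, 25]
Pivot position: 0

After partitioning with pivot 2, the array becomes [2, 18, 27, 22, 14, 18, 25]. The pivot is placed at index 0. All elements to the left of the pivot are <= 2, and all elements to the right are > 2.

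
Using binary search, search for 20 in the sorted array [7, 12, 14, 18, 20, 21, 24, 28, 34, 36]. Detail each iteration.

Binary search for 20 in [7, 12, 14, 18, 20, 21, 24, 28, 34, 36]:

lo=0, hi=9, mid=4, arr[mid]=20 -> Found target at index 4!

Binary search finds 20 at index 4 after 1 comparisons. The search repeatedly halves the search space by comparing with the middle element.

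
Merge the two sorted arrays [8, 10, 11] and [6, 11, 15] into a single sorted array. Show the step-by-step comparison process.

Merging process:

Compare 8 vs 6: take 6 from right. Merged: [6]
Compare 8 vs 11: take 8 from left. Merged: [6, 8]
Compare 10 vs 11: take 10 from left. Merged: [6, 8, 10]
Compare 11 vs 11: take 11 from left. Merged: [6, 8, 10, 11]
Append remaining from right: [11, 15]. Merged: [6, 8, 10, 11, 11, 15]

Final merged array: [6, 8, 10, 11, 11, 15]
Total comparisons: 4

The merged array is [6, 8, 10, 11, 11, 15], requiring 4 comparisons. The merge step runs in O(n) time where n is the total number of elements.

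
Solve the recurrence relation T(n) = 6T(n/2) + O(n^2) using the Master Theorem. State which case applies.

Master Theorem for T(n) = 6T(n/2) + O(n^2):

a = 6, b = 2, c = 2
log_b(a) = log_2(6) = 2.5850

Case 1: c = 2 < log_2(6) = 2.5850
T(n) = O(n^(log_2 6))

For T(n) = 6T(n/2) + O(n^2): log_2(6) = 2.5850. This is Case 1 of the Master Theorem (c < log_b(a), work dominated by leaves), giving O(n^(log_2 6)).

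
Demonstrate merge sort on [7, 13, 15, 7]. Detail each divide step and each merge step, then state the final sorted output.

Merge sort trace:

Split: [7, 13, 15, 7] -> [7, 13] and [15, 7]
  Split: [7, 13] -> [7] and [13]
  Merge: [7] + [13] -> [7, 13]
  Split: [15, 7] -> [15] and [7]
  Merge: [15] + [7] -> [7, 15]
Merge: [7, 13] + [7, 15] -> [7, 7, 13, 15]

Final sorted array: [7, 7, 13, 15]

The merge sort proceeds by recursively splitting the array and merging sorted halves.
After all merges, the sorted array is [7, 7, 13, 15].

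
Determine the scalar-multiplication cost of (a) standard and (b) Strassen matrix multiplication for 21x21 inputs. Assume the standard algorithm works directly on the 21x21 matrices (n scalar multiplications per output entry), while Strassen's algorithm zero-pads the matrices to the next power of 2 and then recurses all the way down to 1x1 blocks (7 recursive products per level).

Matrix multiplication for 21x21 matrices:

Strassen's algorithm requires power-of-2 dimensions. Pad 21x21 to 32x32 (next power of 2).

Standard algorithm: 21^3 = 9261 multiplications
Strassen's algorithm: 7^(log2(32)) = 7^5 = 16807 multiplications
Difference: 9261 - 16807 = -7546 (Strassen uses MORE here due to padding overhead — for small or just-over-power-of-2 n, padding can outweigh the per-level savings)

Standard: 9261 multiplications (21^3). Strassen: 16807 multiplications (7^5, after padding to 32x32). Strassen reduces 8 recursive multiplications to 7 at each level.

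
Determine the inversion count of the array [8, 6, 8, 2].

Finding inversions in [8, 6, 8, 2]:

(0, 1): arr[0]=8 > arr[1]=6
(0, 3): arr[0]=8 > arr[3]=2
(1, 3): arr[1]=6 > arr[3]=2
(2, 3): arr[2]=8 > arr[3]=2

Total inversions: 4

The array has 4 inversion(s): (0,1), (0,3), (1,3), (2,3). Each pair (i,j) satisfies i < j and arr[i] > arr[j].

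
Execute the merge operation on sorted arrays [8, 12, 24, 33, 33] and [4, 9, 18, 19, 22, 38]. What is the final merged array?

Merging process:

Compare 8 vs 4: take 4 from right. Merged: [4]
Compare 8 vs 9: take 8 from left. Merged: [4, 8]
Compare 12 vs 9: take 9 from right. Merged: [4, 8, 9]
Compare 12 vs 18: take 12 from left. Merged: [4, 8, 9, 12]
Compare 24 vs 18: take 18 from right. Merged: [4, 8, 9, 12, 18]
Compare 24 vs 19: take 19 from right. Merged: [4, 8, 9, 12, 18, 19]
Compare 24 vs 22: take 22 from right. Merged: [4, 8, 9, 12, 18, 19, 22]
Compare 24 vs 38: take 24 from left. Merged: [4, 8, 9, 12, 18, 19, 22, 24]
Compare 33 vs 38: take 33 from left. Merged: [4, 8, 9, 12, 18, 19, 22, 24, 33]
Compare 33 vs 38: take 33 from left. Merged: [4, 8, 9, 12, 18, 19, 22, 24, 33, 33]
Append remaining from right: [38]. Merged: [4, 8, 9, 12, 18, 19, 22, 24, 33, 33, 38]

Final merged array: [4, 8, 9, 12, 18, 19, 22, 24, 33, 33, 38]
Total comparisons: 10

The merged array is [4, 8, 9, 12, 18, 19, 22, 24, 33, 33, 38], requiring 10 comparisons. The merge step runs in O(n) time where n is the total number of elements.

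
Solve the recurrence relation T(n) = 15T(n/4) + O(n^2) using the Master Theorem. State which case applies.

Master Theorem for T(n) = 15T(n/4) + O(n^2):

a = 15, b = 4, c = 2
log_b(a) = log_4(15) = 1.9534

Case 3: c = 2 > log_4(15) = 1.9534
T(n) = O(n^2) = O(n^2)

For T(n) = 15T(n/4) + O(n^2): log_4(15) = 1.9534. This is Case 3 of the Master Theorem (c > log_b(a), work dominated by root), giving O(n^2).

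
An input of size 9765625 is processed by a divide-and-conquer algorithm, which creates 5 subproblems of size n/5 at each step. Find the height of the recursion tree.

For divide and conquer with division factor 5:

Problem sizes at each level:
Level 0: 9765625
Level 1: 1953125
Level 2: 390625
Level 3: 78125
Level 4: 15625
Level 5: 3125
Level 6: 625
Level 7: 125
Level 8: 25
Level 9: 5
Level 10: 1

The root is level 0 and the size-1 base case is level 10 (the tree spans levels 0 through 10, i.e. 11 levels counting the root), so the depth is the number of divisions: log_5(9765625) = 10

The recursion tree depth is log_5(9765625) = 10. At each level, the problem size is divided by 5, so it takes 10 divisions to reduce to a base case of size 1. The algorithm makes 5 recursive calls at each level.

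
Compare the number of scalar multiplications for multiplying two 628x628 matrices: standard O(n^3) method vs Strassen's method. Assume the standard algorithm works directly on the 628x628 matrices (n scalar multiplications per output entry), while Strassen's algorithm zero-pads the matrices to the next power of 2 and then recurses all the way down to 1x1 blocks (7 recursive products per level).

Matrix multiplication for 628x628 matrices:

Strassen's algorithm requires power-of-2 dimensions. Pad 628x628 to 1024x1024 (next power of 2).

Standard algorithm: 628^3 = 247673152 multiplications
Strassen's algorithm: 7^(log2(1024)) = 7^10 = 282475249 multiplications
Difference: 247673152 - 282475249 = -34802097 (Strassen uses MORE here due to padding overhead — for small or just-over-power-of-2 n, padding can outweigh the per-level savings)

Standard: 247673152 multiplications (628^3). Strassen: 282475249 multiplications (7^10, after padding to 1024x1024). Strassen reduces 8 recursive multiplications to 7 at each level.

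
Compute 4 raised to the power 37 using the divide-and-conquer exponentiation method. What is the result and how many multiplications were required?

Computing 4^37 by squaring (build up from 4^1; each line after the first costs one multiplication):

4^1 = 4
4^2 = (4^1)^2 = 4^2 = 16
4^4 = (4^2)^2 = 16^2 = 256
4^8 = (4^4)^2 = 256^2 = 65536
4^9 = 4 * 4^8 = 4 * 65536 = 262144
4^18 = (4^9)^2 = 262144^2 = 68719476736
4^36 = (4^18)^2 = 68719476736^2 = 4722366482869645213696
4^37 = 4 * 4^36 = 4 * 4722366482869645213696 = 18889465931478580854784

Result: 18889465931478580854784
Multiplications needed: 7 (7 lines after 4^1)

4^37 = 18889465931478580854784. Using exponentiation by squaring, this requires 7 multiplications. The key idea: if the exponent is even, square the half-power; if odd, multiply by the base once.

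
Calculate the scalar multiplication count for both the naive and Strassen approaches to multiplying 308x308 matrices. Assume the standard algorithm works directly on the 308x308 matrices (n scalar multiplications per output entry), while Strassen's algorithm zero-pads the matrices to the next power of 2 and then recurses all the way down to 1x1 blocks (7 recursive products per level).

Matrix multiplication for 308x308 matrices:

Strassen's algorithm requires power-of-2 dimensions. Pad 308x308 to 512x512 (next power of 2).

Standard algorithm: 308^3 = 29218112 multiplications
Strassen's algorithm: 7^(log2(512)) = 7^9 = 40353607 multiplications
Difference: 29218112 - 40353607 = -11135495 (Strassen uses MORE here due to padding overhead — for small or just-over-power-of-2 n, padding can outweigh the per-level savings)

Standard: 29218112 multiplications (308^3). Strassen: 40353607 multiplications (7^9, after padding to 512x512). Strassen reduces 8 recursive multiplications to 7 at each level.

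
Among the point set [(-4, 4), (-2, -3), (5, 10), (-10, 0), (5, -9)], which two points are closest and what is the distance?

Computing all pairwise distances among 5 points:

d((-4, 4), (-2, -3)) = 7.2801
d((-4, 4), (5, 10)) = 10.8167
d((-4, 4), (-10, 0)) = 7.2111 <-- minimum
d((-4, 4), (5, -9)) = 15.8114
d((-2, -3), (5, 10)) = 14.7648
d((-2, -3), (-10, 0)) = 8.544
d((-2, -3), (5, -9)) = 9.2195
d((5, 10), (-10, 0)) = 18.0278
d((5, 10), (5, -9)) = 19.0
d((-10, 0), (5, -9)) = 17.4929

Closest pair: (-4, 4) and (-10, 0) with distance 7.2111

The closest pair is (-4, 4) and (-10, 0) with Euclidean distance 7.2111. For 5 points, brute-force pairwise comparison is shown above. For large n, the divide-and-conquer algorithm (sort by x, recurse on halves, check the dividing strip) achieves O(n log n).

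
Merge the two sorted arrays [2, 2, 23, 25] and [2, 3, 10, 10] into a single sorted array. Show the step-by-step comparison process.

Merging process:

Compare 2 vs 2: take 2 from left. Merged: [2]
Compare 2 vs 2: take 2 from left. Merged: [2, 2]
Compare 23 vs 2: take 2 from right. Merged: [2, 2, 2]
Compare 23 vs 3: take 3 from right. Merged: [2, 2, 2, 3]
Compare 23 vs 10: take 10 from right. Merged: [2, 2, 2, 3, 10]
Compare 23 vs 10: take 10 from right. Merged: [2, 2, 2, 3, 10, 10]
Append remaining from left: [23, 25]. Merged: [2, 2, 2, 3, 10, 10, 23, 25]

Final merged array: [2, 2, 2, 3, 10, 10, 23, 25]
Total comparisons: 6

The merged array is [2, 2, 2, 3, 10, 10, 23, 25], requiring 6 comparisons. The merge step runs in O(n) time where n is the total number of elements.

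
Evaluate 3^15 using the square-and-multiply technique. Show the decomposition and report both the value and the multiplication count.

Computing 3^15 by squaring (build up from 3^1; each line after the first costs one multiplication):

3^1 = 3
3^2 = (3^1)^2 = 3^2 = 9
3^3 = 3 * 3^2 = 3 * 9 = 27
3^6 = (3^3)^2 = 27^2 = 729
3^7 = 3 * 3^6 = 3 * 729 = 2187
3^14 = (3^7)^2 = 2187^2 = 4782969
3^15 = 3 * 3^14 = 3 * 4782969 = 14348907

Result: 14348907
Multiplications needed: 6 (6 lines after 3^1)

3^15 = 14348907. Using exponentiation by squaring, this requires 6 multiplications. The key idea: if the exponent is even, square the half-power; if odd, multiply by the base once.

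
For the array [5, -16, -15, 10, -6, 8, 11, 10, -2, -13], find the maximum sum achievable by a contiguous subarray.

Using Kadane's algorithm on [5, -16, -15, 10, -6, 8, 11, 10, -2, -13]:

Scanning through the array:
Position 1 (value -16): max_ending_here = -11, max_so_far = 5
Position 2 (value -15): max_ending_here = -15, max_so_far = 5
Position 3 (value 10): max_ending_here = 10, max_so_far = 10
Position 4 (value -6): max_ending_here = 4, max_so_far = 10
Position 5 (value 8): max_ending_here = 12, max_so_far = 12
Position 6 (value 11): max_ending_here = 23, max_so_far = 23
Position 7 (value 10): max_ending_here = 33, max_so_far = 33
Position 8 (value -2): max_ending_here = 31, max_so_far = 33
Position 9 (value -13): max_ending_here = 18, max_so_far = 33

Maximum subarray: [10, -6, 8, 11, 10]
Maximum sum: 33

The maximum subarray is [10, -6, 8, 11, 10] with sum 33. This subarray runs from index 3 to index 7.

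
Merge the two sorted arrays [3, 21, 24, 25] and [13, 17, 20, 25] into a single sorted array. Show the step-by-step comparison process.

Merging process:

Compare 3 vs 13: take 3 from left. Merged: [3]
Compare 21 vs 13: take 13 from right. Merged: [3, 13]
Compare 21 vs 17: take 17 from right. Merged: [3, 13, 17]
Compare 21 vs 20: take 20 from right. Merged: [3, 13, 17, 20]
Compare 21 vs 25: take 21 from left. Merged: [3, 13, 17, 20, 21]
Compare 24 vs 25: take 24 from left. Merged: [3, 13, 17, 20, 21, 24]
Compare 25 vs 25: take 25 from left. Merged: [3, 13, 17, 20, 21, 24, 25]
Append remaining from right: [25]. Merged: [3, 13, 17, 20, 21, 24, 25, 25]

Final merged array: [3, 13, 17, 20, 21, 24, 25, 25]
Total comparisons: 7

The merged array is [3, 13, 17, 20, 21, 24, 25, 25], requiring 7 comparisons. The merge step runs in O(n) time where n is the total number of elements.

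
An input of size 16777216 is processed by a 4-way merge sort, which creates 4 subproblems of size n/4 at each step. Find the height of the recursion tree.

For divide and conquer with division factor 4:

Problem sizes at each level:
Level 0: 16777216
Level 1: 4194304
Level 2: 1048576
Level 3: 262144
Level 4: 65536
Level 5: 16384
Level 6: 4096
Level 7: 1024
Level 8: 256
Level 9: 64
Level 10: 16
Level 11: 4
Level 12: 1

The root is level 0 and the size-1 base case is level 12 (the tree spans levels 0 through 12, i.e. 13 levels counting the root), so the depth is the number of divisions: log_4(16777216) = 12

The recursion tree depth is log_4(16777216) = 12. At each level, the problem size is divided by 4, so it takes 12 divisions to reduce to a base case of size 1. The algorithm makes 4 recursive calls at each level.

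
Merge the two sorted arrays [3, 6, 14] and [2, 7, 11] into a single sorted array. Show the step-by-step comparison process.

Merging process:

Compare 3 vs 2: take 2 from right. Merged: [2]
Compare 3 vs 7: take 3 from left. Merged: [2, 3]
Compare 6 vs 7: take 6 from left. Merged: [2, 3, 6]
Compare 14 vs 7: take 7 from right. Merged: [2, 3, 6, 7]
Compare 14 vs 11: take 11 from right. Merged: [2, 3, 6, 7, 11]
Append remaining from left: [14]. Merged: [2, 3, 6, 7, 11, 14]

Final merged array: [2, 3, 6, 7, 11, 14]
Total comparisons: 5

The merged array is [2, 3, 6, 7, 11, 14], requiring 5 comparisons. The merge step runs in O(n) time where n is the total number of elements.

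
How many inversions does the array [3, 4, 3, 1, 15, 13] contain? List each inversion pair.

Finding inversions in [3, 4, 3, 1, 15, 13]:

(0, 3): arr[0]=3 > arr[3]=1
(1, 2): arr[1]=4 > arr[2]=3
(1, 3): arr[1]=4 > arr[3]=1
(2, 3): arr[2]=3 > arr[3]=1
(4, 5): arr[4]=15 > arr[5]=13

Total inversions: 5

The array has 5 inversion(s): (0,3), (1,2), (1,3), (2,3), (4,5). Each pair (i,j) satisfies i < j and arr[i] > arr[j].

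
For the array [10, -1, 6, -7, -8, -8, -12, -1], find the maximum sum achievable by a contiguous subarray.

Using Kadane's algorithm on [10, -1, 6, -7, -8, -8, -12, -1]:

Scanning through the array:
Position 1 (value -1): max_ending_here = 9, max_so_far = 10
Position 2 (value 6): max_ending_here = 15, max_so_far = 15
Position 3 (value -7): max_ending_here = 8, max_so_far = 15
Position 4 (value -8): max_ending_here = 0, max_so_far = 15
Position 5 (value -8): max_ending_here = -8, max_so_far = 15
Position 6 (value -12): max_ending_here = -12, max_so_far = 15
Position 7 (value -1): max_ending_here = -1, max_so_far = 15

Maximum subarray: [10, -1, 6]
Maximum sum: 15

The maximum subarray is [10, -1, 6] with sum 15. This subarray runs from index 0 to index 2.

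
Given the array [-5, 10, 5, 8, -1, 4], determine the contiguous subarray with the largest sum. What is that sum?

Using Kadane's algorithm on [-5, 10, 5, 8, -1, 4]:

Scanning through the array:
Position 1 (value 10): max_ending_here = 10, max_so_far = 10
Position 2 (value 5): max_ending_here = 15, max_so_far = 15
Position 3 (value 8): max_ending_here = 23, max_so_far = 23
Position 4 (value -1): max_ending_here = 22, max_so_far = 23
Position 5 (value 4): max_ending_here = 26, max_so_far = 26

Maximum subarray: [10, 5, 8, -1, 4]
Maximum sum: 26

The maximum subarray is [10, 5, 8, -1, 4] with sum 26. This subarray runs from index 1 to index 5.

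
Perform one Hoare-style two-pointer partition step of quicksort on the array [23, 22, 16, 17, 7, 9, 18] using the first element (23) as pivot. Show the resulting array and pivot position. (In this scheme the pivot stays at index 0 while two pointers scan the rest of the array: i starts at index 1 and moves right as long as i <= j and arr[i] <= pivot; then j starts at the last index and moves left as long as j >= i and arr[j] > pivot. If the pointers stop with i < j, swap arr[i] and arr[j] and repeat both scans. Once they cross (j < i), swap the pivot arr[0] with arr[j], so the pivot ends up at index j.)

Hoare-style two-pointer partition with pivot = 23:

Initial array: [23, 22, 16, 17, 7, 9, 18]

Pointers start at i = 1, j = 6.
i ends at 7, j ends at 6: the pointers have crossed (j < i), so scanning stops.

Swap pivot arr[0] with arr[6] to place pivot at position 6: [18, 22, 16, 17, 7, 9, 23]
Pivot position: 6

After partitioning with pivot 23, the array becomes [18, 22, 16, 17, 7, 9, 23]. The pivot is placed at index 6. All elements to the left of the pivot are <= 23, and all elements to the right are > 23.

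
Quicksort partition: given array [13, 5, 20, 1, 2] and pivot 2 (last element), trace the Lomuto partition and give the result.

Lomuto partition with pivot = 2:

Initial array: [13, 5, 20, 1, 2]

arr[0]=13 > 2: no swap
arr[1]=5 > 2: no swap
arr[2]=20 > 2: no swap
arr[3]=1 <= 2: swap with position 0, array becomes [1, 5, 20, 13, 2]

Place pivot at position 1: [1, 2, 20, 13, 5]
Pivot position: 1

After partitioning with pivot 2, the array becomes [1, 2, 20, 13, 5]. The pivot is placed at index 1. All elements to the left of the pivot are <= 2, and all elements to the right are > 2.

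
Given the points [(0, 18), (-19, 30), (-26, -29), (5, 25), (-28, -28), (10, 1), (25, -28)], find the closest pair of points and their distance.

Computing all pairwise distances among 7 points:

d((0, 18), (-19, 30)) = 22.4722
d((0, 18), (-26, -29)) = 53.7122
d((0, 18), (5, 25)) = 8.6023
d((0, 18), (-28, -28)) = 53.8516
d((0, 18), (10, 1)) = 19.7231
d((0, 18), (25, -28)) = 52.3546
d((-19, 30), (-26, -29)) = 59.4138
d((-19, 30), (5, 25)) = 24.5153
d((-19, 30), (-28, -28)) = 58.6941
d((-19, 30), (10, 1)) = 41.0122
d((-19, 30), (25, -28)) = 72.8011
d((-26, -29), (5, 25)) = 62.2656
d((-26, -29), (-28, -28)) = 2.2361 <-- minimum
d((-26, -29), (10, 1)) = 46.8615
d((-26, -29), (25, -28)) = 51.0098
d((5, 25), (-28, -28)) = 62.434
d((5, 25), (10, 1)) = 24.5153
d((5, 25), (25, -28)) = 56.648
d((-28, -28), (10, 1)) = 47.8017
d((-28, -28), (25, -28)) = 53.0
d((10, 1), (25, -28)) = 32.6497

Closest pair: (-26, -29) and (-28, -28) with distance 2.2361

The closest pair is (-26, -29) and (-28, -28) with Euclidean distance 2.2361. For 7 points, brute-force pairwise comparison is shown above. For large n, the divide-and-conquer algorithm (sort by x, recurse on halves, check the dividing strip) achieves O(n log n).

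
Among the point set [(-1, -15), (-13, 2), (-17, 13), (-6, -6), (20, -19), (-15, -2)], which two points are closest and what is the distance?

Computing all pairwise distances among 6 points:

d((-1, -15), (-13, 2)) = 20.8087
d((-1, -15), (-17, 13)) = 32.249
d((-1, -15), (-6, -6)) = 10.2956
d((-1, -15), (20, -19)) = 21.3776
d((-1, -15), (-15, -2)) = 19.105
d((-13, 2), (-17, 13)) = 11.7047
d((-13, 2), (-6, -6)) = 10.6301
d((-13, 2), (20, -19)) = 39.1152
d((-13, 2), (-15, -2)) = 4.4721 <-- minimum
d((-17, 13), (-6, -6)) = 21.9545
d((-17, 13), (20, -19)) = 48.9183
d((-17, 13), (-15, -2)) = 15.1327
d((-6, -6), (20, -19)) = 29.0689
d((-6, -6), (-15, -2)) = 9.8489
d((20, -19), (-15, -2)) = 38.9102

Closest pair: (-13, 2) and (-15, -2) with distance 4.4721

The closest pair is (-13, 2) and (-15, -2) with Euclidean distance 4.4721. For 6 points, brute-force pairwise comparison is shown above. For large n, the divide-and-conquer algorithm (sort by x, recurse on halves, check the dividing strip) achieves O(n log n).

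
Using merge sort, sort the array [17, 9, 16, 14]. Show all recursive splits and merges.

Merge sort trace:

Split: [17, 9, 16, 14] -> [17, 9] and [16, 14]
  Split: [17, 9] -> [17] and [9]
  Merge: [17] + [9] -> [9, 17]
  Split: [16, 14] -> [16] and [14]
  Merge: [16] + [14] -> [14, 16]
Merge: [9, 17] + [14, 16] -> [9, 14, 16, 17]

Final sorted array: [9, 14, 16, 17]

The merge sort proceeds by recursively splitting the array and merging sorted halves.
After all merges, the sorted array is [9, 14, 16, 17].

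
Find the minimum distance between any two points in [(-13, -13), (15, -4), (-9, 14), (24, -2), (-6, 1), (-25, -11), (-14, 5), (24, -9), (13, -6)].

Computing all pairwise distances among 9 points:

d((-13, -13), (15, -4)) = 29.4109
d((-13, -13), (-9, 14)) = 27.2947
d((-13, -13), (24, -2)) = 38.6005
d((-13, -13), (-6, 1)) = 15.6525
d((-13, -13), (-25, -11)) = 12.1655
d((-13, -13), (-14, 5)) = 18.0278
d((-13, -13), (24, -9)) = 37.2156
d((-13, -13), (13, -6)) = 26.9258
d((15, -4), (-9, 14)) = 30.0
d((15, -4), (24, -2)) = 9.2195
d((15, -4), (-6, 1)) = 21.587
d((15, -4), (-25, -11)) = 40.6079
d((15, -4), (-14, 5)) = 30.3645
d((15, -4), (24, -9)) = 10.2956
d((15, -4), (13, -6)) = 2.8284 <-- minimum
d((-9, 14), (24, -2)) = 36.6742
d((-9, 14), (-6, 1)) = 13.3417
d((-9, 14), (-25, -11)) = 29.6816
d((-9, 14), (-14, 5)) = 10.2956
d((-9, 14), (24, -9)) = 40.2244
d((-9, 14), (13, -6)) = 29.7321
d((24, -2), (-6, 1)) = 30.1496
d((24, -2), (-25, -11)) = 49.8197
d((24, -2), (-14, 5)) = 38.6394
d((24, -2), (24, -9)) = 7.0
d((24, -2), (13, -6)) = 11.7047
d((-6, 1), (-25, -11)) = 22.4722
d((-6, 1), (-14, 5)) = 8.9443
d((-6, 1), (24, -9)) = 31.6228
d((-6, 1), (13, -6)) = 20.2485
d((-25, -11), (-14, 5)) = 19.4165
d((-25, -11), (24, -9)) = 49.0408
d((-25, -11), (13, -6)) = 38.3275
d((-14, 5), (24, -9)) = 40.4969
d((-14, 5), (13, -6)) = 29.1548
d((24, -9), (13, -6)) = 11.4018

Closest pair: (15, -4) and (13, -6) with distance 2.8284

The closest pair is (15, -4) and (13, -6) with Euclidean distance 2.8284. For 9 points, brute-force pairwise comparison is shown above. For large n, the divide-and-conquer algorithm (sort by x, recurse on halves, check the dividing strip) achieves O(n log n).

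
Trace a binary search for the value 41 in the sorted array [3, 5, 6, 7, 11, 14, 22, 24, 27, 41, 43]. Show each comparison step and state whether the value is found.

Binary search for 41 in [3, 5, 6, 7, 11, 14, 22, 24, 27, 41, 43]:

lo=0, hi=10, mid=5, arr[mid]=14 -> 14 < 41, search right half
lo=6, hi=10, mid=8, arr[mid]=27 -> 27 < 41, search right half
lo=9, hi=10, mid=9, arr[mid]=41 -> Found target at index 9!

Binary search finds 41 at index 9 after 3 comparisons. The search repeatedly halves the search space by comparing with the middle element.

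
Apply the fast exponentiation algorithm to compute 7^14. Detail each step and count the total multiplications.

Computing 7^14 by squaring (build up from 7^1; each line after the first costs one multiplication):

7^1 = 7
7^2 = (7^1)^2 = 7^2 = 49
7^3 = 7 * 7^2 = 7 * 49 = 343
7^6 = (7^3)^2 = 343^2 = 117649
7^7 = 7 * 7^6 = 7 * 117649 = 823543
7^14 = (7^7)^2 = 823543^2 = 678223072849

Result: 678223072849
Multiplications needed: 5 (5 lines after 7^1)

7^14 = 678223072849. Using exponentiation by squaring, this requires 5 multiplications. The key idea: if the exponent is even, square the half-power; if odd, multiply by the base once.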